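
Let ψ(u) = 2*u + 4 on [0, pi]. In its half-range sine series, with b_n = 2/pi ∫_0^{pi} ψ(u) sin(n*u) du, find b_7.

4*(pi + 4)/(7*pi)

b_7 = 2/pi ∫_0^{pi} (2*u + 4) sin(7*u) du.
Integrating by parts (boundary term plus one more integral), an antiderivative of (2*u + 4) sin(7*u) is -2*u*cos(7*u)/7 + 2*sin(7*u)/49 - 4*cos(7*u)/7; evaluating from 0 to pi: ∫_{0}^{pi} (2*u + 4) sin(7*u) du = (4/7 + 2*pi/7) - (-4/7) = 2*pi/7 + 8/7.
Hence b_7 = (2/pi)·(2*pi/7 + 8/7) = 4*(pi + 4)/(7*pi).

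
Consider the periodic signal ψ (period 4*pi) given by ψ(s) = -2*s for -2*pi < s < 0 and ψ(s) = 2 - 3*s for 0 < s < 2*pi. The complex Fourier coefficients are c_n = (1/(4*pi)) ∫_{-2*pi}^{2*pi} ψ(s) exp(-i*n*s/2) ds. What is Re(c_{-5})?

2/(25*pi)

Since ψ is real-valued, Re(c_{-5}) = (1/(4*pi)) ∫_{-2*pi}^{2*pi} ψ(s) cos(-5*s/2) ds = a_{5}/2.
Split the integral at the breakpoints.
Integrating by parts (boundary term plus one more integral), an antiderivative of (-2*s) cos(-5*s/2) is -4*s*sin(5*s/2)/5 - 8*cos(5*s/2)/25; evaluating from -2*pi to 0: ∫_{-2*pi}^{0} (-2*s) cos(-5*s/2) ds = (-8/25) - (8/25) = -16/25.
Integrating by parts (boundary term plus one more integral), an antiderivative of (2 - 3*s) cos(-5*s/2) is -6*s*sin(5*s/2)/5 + 4*sin(5*s/2)/5 - 12*cos(5*s/2)/25; evaluating from 0 to 2*pi: ∫_{0}^{2*pi} (2 - 3*s) cos(-5*s/2) ds = (12/25) - (-12/25) = 24/25.
So ∫_{-2*pi}^{2*pi} ψ(s) cos(-5*s/2) ds = 8/25.
Hence Re(c_{-5}) = (1/(4*pi))·(8/25) = 2/(25*pi).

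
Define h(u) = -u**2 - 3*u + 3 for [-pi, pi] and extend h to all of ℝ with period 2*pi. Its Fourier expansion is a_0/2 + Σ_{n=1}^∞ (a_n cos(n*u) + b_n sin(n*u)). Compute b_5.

-6/5

b_5 = 1/pi ∫_{-pi}^{pi} h(u) sin(5*u) du.
Integrating by parts twice (tabular method), an antiderivative of (-u**2 - 3*u + 3) sin(5*u) is u**2*cos(5*u)/5 - 2*u*sin(5*u)/25 + 3*u*cos(5*u)/5 - 3*sin(5*u)/25 - 77*cos(5*u)/125; evaluating from -pi to pi: ∫_{-pi}^{pi} (-u**2 - 3*u + 3) sin(5*u) du = (-pi**2/5 - 3*pi/5 + 77/125) - (-pi**2/5 + 77/125 + 3*pi/5) = -6*pi/5.
Hence b_5 = (1/pi)·(-6*pi/5) = -6/5.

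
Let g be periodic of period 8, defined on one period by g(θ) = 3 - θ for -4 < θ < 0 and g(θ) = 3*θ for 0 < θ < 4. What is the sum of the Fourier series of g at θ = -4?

At θ = -4 the one-sided limits are g(-4^-) = 12 and g(-4^+) = 7.
By Dirichlet's theorem the series converges to their average, [(12) + (7)]/2 = 19/2.

19/2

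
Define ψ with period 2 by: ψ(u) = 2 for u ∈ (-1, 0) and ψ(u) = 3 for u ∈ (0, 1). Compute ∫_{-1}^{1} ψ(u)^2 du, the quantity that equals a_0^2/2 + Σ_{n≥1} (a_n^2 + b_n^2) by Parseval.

∫_{-1}^{1} ψ(u)^2 du = 13.

13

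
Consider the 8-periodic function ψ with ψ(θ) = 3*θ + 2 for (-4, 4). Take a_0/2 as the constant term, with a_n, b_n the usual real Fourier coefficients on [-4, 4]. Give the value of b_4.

-6/pi

b_4 = 1/4 ∫_{-4}^{4} ψ(θ) sin(pi*θ) dθ.
Integrating by parts (boundary term plus one more integral), an antiderivative of (3*θ + 2) sin(pi*θ) is -3*θ*cos(pi*θ)/pi + 3*sin(pi*θ)/pi**2 - 2*cos(pi*θ)/pi; evaluating from -4 to 4: ∫_{-4}^{4} (3*θ + 2) sin(pi*θ) dθ = (-14/pi) - (10/pi) = -24/pi.
Hence b_4 = (1/4)·(-24/pi) = -6/pi.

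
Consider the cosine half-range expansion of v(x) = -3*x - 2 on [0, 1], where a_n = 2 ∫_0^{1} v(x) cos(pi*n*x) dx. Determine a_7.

12/(49*pi**2)

a_7 = 2 ∫_0^{1} (-3*x - 2) cos(7*pi*x) dx.
Integrating by parts (boundary term plus one more integral), an antiderivative of (-3*x - 2) cos(7*pi*x) is -3*x*sin(7*pi*x)/(7*pi) - 2*sin(7*pi*x)/(7*pi) - 3*cos(7*pi*x)/(49*pi**2); evaluating from 0 to 1: ∫_{0}^{1} (-3*x - 2) cos(7*pi*x) dx = (3/(49*pi**2)) - (-3/(49*pi**2)) = 6/(49*pi**2).
Hence a_7 = 2·(6/(49*pi**2)) = 12/(49*pi**2).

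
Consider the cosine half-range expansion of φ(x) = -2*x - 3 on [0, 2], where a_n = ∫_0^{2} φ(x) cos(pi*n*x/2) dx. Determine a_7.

16/(49*pi**2)

a_7 = ∫_0^{2} (-2*x - 3) cos(7*pi*x/2) dx.
Integrating by parts (boundary term plus one more integral), an antiderivative of (-2*x - 3) cos(7*pi*x/2) is -4*x*sin(7*pi*x/2)/(7*pi) - 6*sin(7*pi*x/2)/(7*pi) - 8*cos(7*pi*x/2)/(49*pi**2); evaluating from 0 to 2: ∫_{0}^{2} (-2*x - 3) cos(7*pi*x/2) dx = (8/(49*pi**2)) - (-8/(49*pi**2)) = 16/(49*pi**2).
Hence a_7 = 16/(49*pi**2).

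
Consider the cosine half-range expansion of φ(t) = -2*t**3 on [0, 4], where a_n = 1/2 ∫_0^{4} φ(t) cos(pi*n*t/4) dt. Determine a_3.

256*(-4 + 9*pi**2)/(27*pi**4)

a_3 = 1/2 ∫_0^{4} (-2*t**3) cos(3*pi*t/4) dt.
Integrating by parts three times (tabular method), an antiderivative of (-2*t**3) cos(3*pi*t/4) is -8*t**3*sin(3*pi*t/4)/(3*pi) - 32*t**2*cos(3*pi*t/4)/(3*pi**2) + 256*t*sin(3*pi*t/4)/(9*pi**3) + 1024*cos(3*pi*t/4)/(27*pi**4); evaluating from 0 to 4: ∫_{0}^{4} (-2*t**3) cos(3*pi*t/4) dt = (512*(-2 + 9*pi**2)/(27*pi**4)) - (1024/(27*pi**4)) = 512*(-4 + 9*pi**2)/(27*pi**4).
Hence a_3 = (1/2)·(512*(-4 + 9*pi**2)/(27*pi**4)) = 256*(-4 + 9*pi**2)/(27*pi**4).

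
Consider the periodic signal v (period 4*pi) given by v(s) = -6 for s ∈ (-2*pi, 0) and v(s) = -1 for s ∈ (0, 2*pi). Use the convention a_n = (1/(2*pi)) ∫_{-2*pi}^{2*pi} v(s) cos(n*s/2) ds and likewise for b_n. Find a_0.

-7

a_0 = (1/(2*pi)) ∫_{-2*pi}^{2*pi} v(s) ds = (1/(2*pi)) · (-14*pi) = -7.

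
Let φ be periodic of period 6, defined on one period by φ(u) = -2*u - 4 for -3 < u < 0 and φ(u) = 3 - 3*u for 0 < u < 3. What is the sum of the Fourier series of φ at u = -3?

At u = -3 the one-sided limits are φ(-3^-) = -6 and φ(-3^+) = 2.
By Dirichlet's theorem the series converges to their average, [(-6) + (2)]/2 = -2.

-2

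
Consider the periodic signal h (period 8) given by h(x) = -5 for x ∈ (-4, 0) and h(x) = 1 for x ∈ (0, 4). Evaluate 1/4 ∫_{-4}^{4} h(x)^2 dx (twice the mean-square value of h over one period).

1/4 ∫_{-4}^{4} h(x)^2 dx = 1/4 · (104) = 26.

26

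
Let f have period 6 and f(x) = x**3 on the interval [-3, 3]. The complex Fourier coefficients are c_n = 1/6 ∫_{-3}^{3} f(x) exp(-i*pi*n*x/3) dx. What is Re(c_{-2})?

Since f is real-valued, Re(c_{-2}) = 1/6 ∫_{-3}^{3} f(x) cos(-2*pi*x/3) dx = a_{2}/2.
(f is odd, so the integrand is odd over a symmetric interval and the integral vanishes.)

0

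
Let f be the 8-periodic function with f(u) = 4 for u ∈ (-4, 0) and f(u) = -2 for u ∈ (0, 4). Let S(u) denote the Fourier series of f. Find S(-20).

u = -20 differs from u = -4 by -2 full period(s), and the series is 8-periodic.
At u = -4 the one-sided limits are f(-4^-) = -2 and f(-4^+) = 4.
By Dirichlet's theorem the series converges to their average, [(-2) + (4)]/2 = 1.

1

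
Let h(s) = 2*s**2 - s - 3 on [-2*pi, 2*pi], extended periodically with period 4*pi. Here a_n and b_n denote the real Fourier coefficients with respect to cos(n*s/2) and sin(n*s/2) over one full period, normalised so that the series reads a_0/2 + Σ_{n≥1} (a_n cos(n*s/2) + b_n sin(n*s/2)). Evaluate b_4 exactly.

1

b_4 = (1/(2*pi)) ∫_{-2*pi}^{2*pi} h(s) sin(2*s) ds.
Integrating by parts twice (tabular method), an antiderivative of (2*s**2 - s - 3) sin(2*s) is -s**2*cos(2*s) + s*sin(2*s) + s*cos(2*s)/2 - sin(2*s)/4 + 2*cos(2*s); evaluating from -2*pi to 2*pi: ∫_{-2*pi}^{2*pi} (2*s**2 - s - 3) sin(2*s) ds = (-4*pi**2 + 2 + pi) - (-4*pi**2 - pi + 2) = 2*pi.
Hence b_4 = (1/(2*pi))·(2*pi) = 1.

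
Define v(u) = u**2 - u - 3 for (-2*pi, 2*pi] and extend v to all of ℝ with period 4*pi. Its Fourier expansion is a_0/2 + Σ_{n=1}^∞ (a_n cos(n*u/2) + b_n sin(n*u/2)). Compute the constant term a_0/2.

a_0 = (1/(2*pi)) ∫_{-2*pi}^{2*pi} v(u) du = (1/(2*pi)) · (-12*pi + 16*pi**3/3) = -6 + 8*pi**2/3.
So the constant term a_0/2 = -3 + 4*pi**2/3.

-3 + 4*pi**2/3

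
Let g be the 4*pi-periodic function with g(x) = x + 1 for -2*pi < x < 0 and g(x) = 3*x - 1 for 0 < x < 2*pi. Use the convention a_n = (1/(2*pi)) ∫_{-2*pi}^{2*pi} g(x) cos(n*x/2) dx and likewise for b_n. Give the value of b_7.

4*(-1 + 2*pi)/(7*pi)

b_7 = (1/(2*pi)) ∫_{-2*pi}^{2*pi} g(x) sin(7*x/2) dx.
Split the integral at the breakpoints.
Integrating by parts (boundary term plus one more integral), an antiderivative of (x + 1) sin(7*x/2) is -2*x*cos(7*x/2)/7 + 4*sin(7*x/2)/49 - 2*cos(7*x/2)/7; evaluating from -2*pi to 0: ∫_{-2*pi}^{0} (x + 1) sin(7*x/2) dx = (-2/7) - (2/7 - 4*pi/7) = -4/7 + 4*pi/7.
Integrating by parts (boundary term plus one more integral), an antiderivative of (3*x - 1) sin(7*x/2) is -6*x*cos(7*x/2)/7 + 12*sin(7*x/2)/49 + 2*cos(7*x/2)/7; evaluating from 0 to 2*pi: ∫_{0}^{2*pi} (3*x - 1) sin(7*x/2) dx = (-2/7 + 12*pi/7) - (2/7) = -4/7 + 12*pi/7.
Summing the pieces and multiplying by (1/(2*pi)) gives b_7 = 4*(-1 + 2*pi)/(7*pi).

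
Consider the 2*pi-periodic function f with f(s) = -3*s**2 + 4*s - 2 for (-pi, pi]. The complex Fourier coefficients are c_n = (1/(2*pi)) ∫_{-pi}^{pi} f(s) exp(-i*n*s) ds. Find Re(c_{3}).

2/3

Since f is real-valued, Re(c_{3}) = (1/(2*pi)) ∫_{-pi}^{pi} f(s) cos(3*s) ds = a_{3}/2.
Integrating by parts twice (tabular method), an antiderivative of (-3*s**2 + 4*s - 2) cos(3*s) is -s**2*sin(3*s) + 4*s*sin(3*s)/3 - 2*s*cos(3*s)/3 - 4*sin(3*s)/9 + 4*cos(3*s)/9; evaluating from -pi to pi: ∫_{-pi}^{pi} (-3*s**2 + 4*s - 2) cos(3*s) ds = (-4/9 + 2*pi/3) - (-2*pi/3 - 4/9) = 4*pi/3.
Hence Re(c_{3}) = (1/(2*pi))·(4*pi/3) = 2/3.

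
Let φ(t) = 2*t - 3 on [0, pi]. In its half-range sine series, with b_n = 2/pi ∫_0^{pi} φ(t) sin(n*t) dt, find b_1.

b_1 = 2/pi ∫_0^{pi} (2*t - 3) sin(t) dt.
Integrating by parts (boundary term plus one more integral), an antiderivative of (2*t - 3) sin(t) is -2*t*cos(t) + 2*sin(t) + 3*cos(t); evaluating from 0 to pi: ∫_{0}^{pi} (2*t - 3) sin(t) dt = (-3 + 2*pi) - (3) = -6 + 2*pi.
Hence b_1 = (2/pi)·(-6 + 2*pi) = 4 - 12/pi.

4 - 12/pi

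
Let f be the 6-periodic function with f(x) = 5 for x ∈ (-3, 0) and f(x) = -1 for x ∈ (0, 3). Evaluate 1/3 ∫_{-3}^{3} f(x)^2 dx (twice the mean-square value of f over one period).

26

1/3 ∫_{-3}^{3} f(x)^2 dx = 1/3 · (78) = 26.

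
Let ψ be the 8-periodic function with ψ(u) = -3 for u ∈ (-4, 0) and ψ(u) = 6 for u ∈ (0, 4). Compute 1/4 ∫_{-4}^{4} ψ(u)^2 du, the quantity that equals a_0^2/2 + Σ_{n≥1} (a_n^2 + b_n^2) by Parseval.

45

1/4 ∫_{-4}^{4} ψ(u)^2 du = 1/4 · (180) = 45.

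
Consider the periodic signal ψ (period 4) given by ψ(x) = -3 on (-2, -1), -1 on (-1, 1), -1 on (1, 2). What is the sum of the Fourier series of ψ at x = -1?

At x = -1 the one-sided limits are ψ(-1^-) = -3 and ψ(-1^+) = -1.
By Dirichlet's theorem the series converges to their average, [(-3) + (-1)]/2 = -2.

-2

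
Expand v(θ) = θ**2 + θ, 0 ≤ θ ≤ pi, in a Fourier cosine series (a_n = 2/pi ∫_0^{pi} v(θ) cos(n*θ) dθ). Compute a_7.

a_7 = 2/pi ∫_0^{pi} (θ**2 + θ) cos(7*θ) dθ.
Integrating by parts twice (tabular method), an antiderivative of (θ**2 + θ) cos(7*θ) is θ**2*sin(7*θ)/7 + θ*sin(7*θ)/7 + 2*θ*cos(7*θ)/49 - 2*sin(7*θ)/343 + cos(7*θ)/49; evaluating from 0 to pi: ∫_{0}^{pi} (θ**2 + θ) cos(7*θ) dθ = (-2*pi/49 - 1/49) - (1/49) = -2*pi/49 - 2/49.
Hence a_7 = (2/pi)·(-2*pi/49 - 2/49) = 4*(-pi - 1)/(49*pi).

4*(-pi - 1)/(49*pi)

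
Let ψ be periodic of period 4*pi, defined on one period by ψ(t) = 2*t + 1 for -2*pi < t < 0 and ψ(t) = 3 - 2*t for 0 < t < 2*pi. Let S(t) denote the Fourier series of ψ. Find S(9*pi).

t = 9*pi differs from t = pi by 2 full period(s), and the series is 4*pi-periodic.
ψ is continuous at t = pi with value 3 - 2*pi, so the series converges to 3 - 2*pi there.

3 - 2*pi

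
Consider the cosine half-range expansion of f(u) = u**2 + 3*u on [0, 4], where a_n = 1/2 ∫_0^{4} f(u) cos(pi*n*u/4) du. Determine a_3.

-112/(9*pi**2)

a_3 = 1/2 ∫_0^{4} (u**2 + 3*u) cos(3*pi*u/4) du.
Integrating by parts twice (tabular method), an antiderivative of (u**2 + 3*u) cos(3*pi*u/4) is 4*u**2*sin(3*pi*u/4)/(3*pi) + 4*u*sin(3*pi*u/4)/pi + 32*u*cos(3*pi*u/4)/(9*pi**2) - 128*sin(3*pi*u/4)/(27*pi**3) + 16*cos(3*pi*u/4)/(3*pi**2); evaluating from 0 to 4: ∫_{0}^{4} (u**2 + 3*u) cos(3*pi*u/4) du = (-176/(9*pi**2)) - (16/(3*pi**2)) = -224/(9*pi**2).
Hence a_3 = (1/2)·(-224/(9*pi**2)) = -112/(9*pi**2).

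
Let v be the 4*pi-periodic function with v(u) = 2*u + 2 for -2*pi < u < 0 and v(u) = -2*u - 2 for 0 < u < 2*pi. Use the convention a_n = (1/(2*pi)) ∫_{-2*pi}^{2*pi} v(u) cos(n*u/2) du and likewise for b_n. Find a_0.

a_0 = (1/(2*pi)) ∫_{-2*pi}^{2*pi} v(u) du = (1/(2*pi)) · (-8*pi**2) = -4*pi.

-4*pi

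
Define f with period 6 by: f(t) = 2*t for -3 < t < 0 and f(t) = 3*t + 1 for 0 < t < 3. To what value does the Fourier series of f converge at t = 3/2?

f is continuous at t = 3/2 with value 11/2, so the series converges to 11/2 there.

11/2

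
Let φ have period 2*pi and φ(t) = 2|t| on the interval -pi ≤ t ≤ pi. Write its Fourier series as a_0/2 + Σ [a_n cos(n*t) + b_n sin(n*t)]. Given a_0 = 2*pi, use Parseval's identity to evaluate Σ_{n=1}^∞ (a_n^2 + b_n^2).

2*pi**2/3

Parseval: a_0^2/2 + Σ_{n≥1} (a_n^2+b_n^2) = 1/pi ∫_{-pi}^{pi} φ(t)^2 dt = 8*pi**2/3.
Subtract a_0^2/2 = 2*pi**2: Σ (a_n^2+b_n^2) = 2*pi**2/3.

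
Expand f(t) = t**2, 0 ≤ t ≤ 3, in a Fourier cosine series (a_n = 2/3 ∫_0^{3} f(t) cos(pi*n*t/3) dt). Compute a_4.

a_4 = 2/3 ∫_0^{3} (t**2) cos(4*pi*t/3) dt.
Integrating by parts twice (tabular method), an antiderivative of (t**2) cos(4*pi*t/3) is 3*t**2*sin(4*pi*t/3)/(4*pi) + 9*t*cos(4*pi*t/3)/(8*pi**2) - 27*sin(4*pi*t/3)/(32*pi**3); evaluating from 0 to 3: ∫_{0}^{3} (t**2) cos(4*pi*t/3) dt = (27/(8*pi**2)) - (0) = 27/(8*pi**2).
Hence a_4 = (2/3)·(27/(8*pi**2)) = 9/(4*pi**2).

9/(4*pi**2)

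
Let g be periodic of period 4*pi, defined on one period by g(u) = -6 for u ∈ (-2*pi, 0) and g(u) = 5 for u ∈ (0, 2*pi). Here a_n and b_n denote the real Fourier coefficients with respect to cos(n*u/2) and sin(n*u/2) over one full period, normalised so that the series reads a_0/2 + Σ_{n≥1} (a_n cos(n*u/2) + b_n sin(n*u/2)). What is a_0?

-1

a_0 = (1/(2*pi)) ∫_{-2*pi}^{2*pi} g(u) du = (1/(2*pi)) · (-2*pi) = -1.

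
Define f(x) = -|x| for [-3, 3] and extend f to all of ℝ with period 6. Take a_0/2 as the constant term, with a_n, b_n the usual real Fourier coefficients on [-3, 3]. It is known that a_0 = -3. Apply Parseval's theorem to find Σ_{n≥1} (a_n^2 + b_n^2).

Parseval: a_0^2/2 + Σ_{n≥1} (a_n^2+b_n^2) = 1/3 ∫_{-3}^{3} f(x)^2 dx = 6.
Subtract a_0^2/2 = 9/2: Σ (a_n^2+b_n^2) = 3/2.

3/2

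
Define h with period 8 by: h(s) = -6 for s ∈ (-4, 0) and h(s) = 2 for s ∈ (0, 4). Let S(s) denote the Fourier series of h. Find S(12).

-2

s = 12 differs from s = 4 by 1 full period(s), and the series is 8-periodic.
At s = 4 the one-sided limits are h(4^-) = 2 and h(4^+) = -6.
By Dirichlet's theorem the series converges to their average, [(2) + (-6)]/2 = -2.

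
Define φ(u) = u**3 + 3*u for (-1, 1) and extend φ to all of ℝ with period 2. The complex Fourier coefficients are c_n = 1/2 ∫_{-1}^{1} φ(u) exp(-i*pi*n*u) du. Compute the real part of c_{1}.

0

Since φ is real-valued, Re(c_{1}) = 1/2 ∫_{-1}^{1} φ(u) cos(pi*u) du = a_{1}/2.
(φ is odd, so the integrand is odd over a symmetric interval and the integral vanishes.)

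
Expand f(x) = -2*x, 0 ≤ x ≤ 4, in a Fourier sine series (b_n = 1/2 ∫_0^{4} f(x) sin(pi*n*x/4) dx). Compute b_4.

4/pi

b_4 = 1/2 ∫_0^{4} (-2*x) sin(pi*x) dx.
Integrating by parts (boundary term plus one more integral), an antiderivative of (-2*x) sin(pi*x) is 2*x*cos(pi*x)/pi - 2*sin(pi*x)/pi**2; evaluating from 0 to 4: ∫_{0}^{4} (-2*x) sin(pi*x) dx = (8/pi) - (0) = 8/pi.
Hence b_4 = (1/2)·(8/pi) = 4/pi.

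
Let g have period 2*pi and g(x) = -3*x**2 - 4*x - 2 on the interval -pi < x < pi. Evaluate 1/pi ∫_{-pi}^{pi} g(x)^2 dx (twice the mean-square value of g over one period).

8 + 56*pi**2/3 + 18*pi**4/5

1/pi ∫_{-pi}^{pi} g(x)^2 dx = 1/pi · (2*pi*(60 + 140*pi**2 + 27*pi**4)/15) = 8 + 56*pi**2/3 + 18*pi**4/5.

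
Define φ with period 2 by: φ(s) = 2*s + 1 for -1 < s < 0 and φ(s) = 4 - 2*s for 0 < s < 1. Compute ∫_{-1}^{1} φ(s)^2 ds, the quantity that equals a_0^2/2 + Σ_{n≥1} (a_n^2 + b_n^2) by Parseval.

29/3

∫_{-1}^{1} φ(s)^2 ds = 29/3.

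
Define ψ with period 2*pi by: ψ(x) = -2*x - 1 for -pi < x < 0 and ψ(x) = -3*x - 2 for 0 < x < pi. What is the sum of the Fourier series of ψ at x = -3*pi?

-pi/2 - 3/2

x = -3*pi differs from x = pi by -2 full period(s), and the series is 2*pi-periodic.
At x = pi the one-sided limits are ψ(pi^-) = -3*pi - 2 and ψ(pi^+) = -1 + 2*pi.
By Dirichlet's theorem the series converges to their average, [(-3*pi - 2) + (-1 + 2*pi)]/2 = -pi/2 - 3/2.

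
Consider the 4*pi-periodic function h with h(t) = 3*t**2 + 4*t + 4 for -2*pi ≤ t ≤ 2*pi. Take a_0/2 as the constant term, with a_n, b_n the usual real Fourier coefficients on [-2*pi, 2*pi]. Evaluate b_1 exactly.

b_1 = (1/(2*pi)) ∫_{-2*pi}^{2*pi} h(t) sin(t/2) dt.
Integrating by parts twice (tabular method), an antiderivative of (3*t**2 + 4*t + 4) sin(t/2) is -6*t**2*cos(t/2) + 24*t*sin(t/2) - 8*t*cos(t/2) + 16*sin(t/2) + 40*cos(t/2); evaluating from -2*pi to 2*pi: ∫_{-2*pi}^{2*pi} (3*t**2 + 4*t + 4) sin(t/2) dt = (-40 + 16*pi + 24*pi**2) - (-16*pi - 40 + 24*pi**2) = 32*pi.
Hence b_1 = (1/(2*pi))·(32*pi) = 16.

16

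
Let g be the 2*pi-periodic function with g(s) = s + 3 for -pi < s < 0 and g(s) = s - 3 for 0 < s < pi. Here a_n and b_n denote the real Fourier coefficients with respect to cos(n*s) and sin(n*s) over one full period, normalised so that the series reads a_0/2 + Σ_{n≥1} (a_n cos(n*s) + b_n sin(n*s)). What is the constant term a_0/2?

a_0 = 1/pi ∫_{-pi}^{pi} g(s) ds = 1/pi · (0) = 0.
So the constant term a_0/2 = 0.

0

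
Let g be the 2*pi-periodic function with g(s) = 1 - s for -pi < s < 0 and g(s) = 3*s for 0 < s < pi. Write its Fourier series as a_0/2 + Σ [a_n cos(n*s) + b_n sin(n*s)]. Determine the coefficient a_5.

-8/(25*pi)

a_5 = 1/pi ∫_{-pi}^{pi} g(s) cos(5*s) ds.
Split the integral at the breakpoints.
Integrating by parts (boundary term plus one more integral), an antiderivative of (1 - s) cos(5*s) is -s*sin(5*s)/5 + sin(5*s)/5 - cos(5*s)/25; evaluating from -pi to 0: ∫_{-pi}^{0} (1 - s) cos(5*s) ds = (-1/25) - (1/25) = -2/25.
Integrating by parts (boundary term plus one more integral), an antiderivative of (3*s) cos(5*s) is 3*s*sin(5*s)/5 + 3*cos(5*s)/25; evaluating from 0 to pi: ∫_{0}^{pi} (3*s) cos(5*s) ds = (-3/25) - (3/25) = -6/25.
Summing the pieces and multiplying by (1/pi) gives a_5 = -8/(25*pi).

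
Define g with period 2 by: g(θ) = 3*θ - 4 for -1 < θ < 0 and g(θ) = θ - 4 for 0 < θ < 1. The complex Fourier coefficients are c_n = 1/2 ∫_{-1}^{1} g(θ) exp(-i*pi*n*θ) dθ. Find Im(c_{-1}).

2/pi

Since g is real-valued, Im(c_{-1}) = -1/2 ∫_{-1}^{1} g(θ) sin(-pi*θ) dθ = b_{1}/2.
Split the integral at the breakpoints.
Integrating by parts (boundary term plus one more integral), an antiderivative of (3*θ - 4) sin(-pi*θ) is 3*θ*cos(pi*θ)/pi - 3*sin(pi*θ)/pi**2 - 4*cos(pi*θ)/pi; evaluating from -1 to 0: ∫_{-1}^{0} (3*θ - 4) sin(-pi*θ) dθ = (-4/pi) - (7/pi) = -11/pi.
Integrating by parts (boundary term plus one more integral), an antiderivative of (θ - 4) sin(-pi*θ) is θ*cos(pi*θ)/pi - sin(pi*θ)/pi**2 - 4*cos(pi*θ)/pi; evaluating from 0 to 1: ∫_{0}^{1} (θ - 4) sin(-pi*θ) dθ = (3/pi) - (-4/pi) = 7/pi.
So ∫_{-1}^{1} g(θ) sin(-pi*θ) dθ = -4/pi.
Hence Im(c_{-1}) = (-1/2)·(-4/pi) = 2/pi.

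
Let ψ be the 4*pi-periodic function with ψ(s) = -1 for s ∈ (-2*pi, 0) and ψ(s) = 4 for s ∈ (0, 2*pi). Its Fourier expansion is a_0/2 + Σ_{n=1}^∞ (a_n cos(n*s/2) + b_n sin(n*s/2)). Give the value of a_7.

0

a_7 = (1/(2*pi)) ∫_{-2*pi}^{2*pi} ψ(s) cos(7*s/2) ds.
Split the integral at the breakpoints.
Directly, an antiderivative of (-1) cos(7*s/2) is -2*sin(7*s/2)/7; evaluating from -2*pi to 0: ∫_{-2*pi}^{0} (-1) cos(7*s/2) ds = (0) - (0) = 0.
Directly, an antiderivative of (4) cos(7*s/2) is 8*sin(7*s/2)/7; evaluating from 0 to 2*pi: ∫_{0}^{2*pi} (4) cos(7*s/2) ds = (0) - (0) = 0.
Summing the pieces and multiplying by (1/(2*pi)) gives a_7 = 0.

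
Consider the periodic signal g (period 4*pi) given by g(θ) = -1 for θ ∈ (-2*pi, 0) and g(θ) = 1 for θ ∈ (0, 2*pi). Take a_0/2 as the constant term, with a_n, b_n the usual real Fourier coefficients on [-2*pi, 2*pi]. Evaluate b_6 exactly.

0

b_6 = (1/(2*pi)) ∫_{-2*pi}^{2*pi} g(θ) sin(3*θ) dθ.
g is odd and sin(3*θ) is odd, so the integrand is even and b_6 = 1/pi ∫_0^{2*pi} g(θ) sin(3*θ) dθ.
Directly, an antiderivative of (1) sin(3*θ) is -cos(3*θ)/3; evaluating from 0 to 2*pi: ∫_{0}^{2*pi} (1) sin(3*θ) dθ = (-1/3) - (-1/3) = 0.
Hence b_6 = (1/pi)·(0) = 0.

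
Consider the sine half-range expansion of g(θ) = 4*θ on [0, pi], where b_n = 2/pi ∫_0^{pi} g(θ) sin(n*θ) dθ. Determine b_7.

8/7

b_7 = 2/pi ∫_0^{pi} (4*θ) sin(7*θ) dθ.
Integrating by parts (boundary term plus one more integral), an antiderivative of (4*θ) sin(7*θ) is -4*θ*cos(7*θ)/7 + 4*sin(7*θ)/49; evaluating from 0 to pi: ∫_{0}^{pi} (4*θ) sin(7*θ) dθ = (4*pi/7) - (0) = 4*pi/7.
Hence b_7 = (2/pi)·(4*pi/7) = 8/7.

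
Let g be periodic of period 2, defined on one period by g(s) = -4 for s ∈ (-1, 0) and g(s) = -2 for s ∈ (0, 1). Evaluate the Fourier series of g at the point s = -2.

s = -2 differs from s = 0 by -1 full period(s), and the series is 2-periodic.
At s = 0 the one-sided limits are g(0^-) = -4 and g(0^+) = -2.
By Dirichlet's theorem the series converges to their average, [(-4) + (-2)]/2 = -3.

-3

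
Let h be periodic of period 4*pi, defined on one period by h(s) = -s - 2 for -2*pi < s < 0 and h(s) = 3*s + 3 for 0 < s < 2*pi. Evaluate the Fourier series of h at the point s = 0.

At s = 0 the one-sided limits are h(0^-) = -2 and h(0^+) = 3.
By Dirichlet's theorem the series converges to their average, [(-2) + (3)]/2 = 1/2.

1/2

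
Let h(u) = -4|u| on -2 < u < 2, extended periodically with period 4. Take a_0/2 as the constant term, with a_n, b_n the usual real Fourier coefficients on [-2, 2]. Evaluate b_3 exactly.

b_3 = 1/2 ∫_{-2}^{2} h(u) sin(3*pi*u/2) du.
h is even and sin(3*pi*u/2) is odd, so the integrand is odd over a symmetric interval and the integral vanishes.

0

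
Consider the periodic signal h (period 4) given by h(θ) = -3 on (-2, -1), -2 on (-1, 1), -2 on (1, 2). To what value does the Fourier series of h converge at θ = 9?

θ = 9 differs from θ = 1 by 2 full period(s), and the series is 4-periodic.
h is continuous at θ = 1 with value -2, so the series converges to -2 there.

-2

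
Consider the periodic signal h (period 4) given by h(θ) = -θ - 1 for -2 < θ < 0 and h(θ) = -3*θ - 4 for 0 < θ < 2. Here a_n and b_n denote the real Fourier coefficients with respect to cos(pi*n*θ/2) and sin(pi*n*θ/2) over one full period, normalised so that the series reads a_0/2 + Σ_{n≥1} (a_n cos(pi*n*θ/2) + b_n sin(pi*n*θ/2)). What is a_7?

a_7 = 1/2 ∫_{-2}^{2} h(θ) cos(7*pi*θ/2) dθ.
Split the integral at the breakpoints.
Integrating by parts (boundary term plus one more integral), an antiderivative of (-θ - 1) cos(7*pi*θ/2) is -2*θ*sin(7*pi*θ/2)/(7*pi) - 2*sin(7*pi*θ/2)/(7*pi) - 4*cos(7*pi*θ/2)/(49*pi**2); evaluating from -2 to 0: ∫_{-2}^{0} (-θ - 1) cos(7*pi*θ/2) dθ = (-4/(49*pi**2)) - (4/(49*pi**2)) = -8/(49*pi**2).
Integrating by parts (boundary term plus one more integral), an antiderivative of (-3*θ - 4) cos(7*pi*θ/2) is -6*θ*sin(7*pi*θ/2)/(7*pi) - 8*sin(7*pi*θ/2)/(7*pi) - 12*cos(7*pi*θ/2)/(49*pi**2); evaluating from 0 to 2: ∫_{0}^{2} (-3*θ - 4) cos(7*pi*θ/2) dθ = (12/(49*pi**2)) - (-12/(49*pi**2)) = 24/(49*pi**2).
Summing the pieces and multiplying by (1/2) gives a_7 = 8/(49*pi**2).

8/(49*pi**2)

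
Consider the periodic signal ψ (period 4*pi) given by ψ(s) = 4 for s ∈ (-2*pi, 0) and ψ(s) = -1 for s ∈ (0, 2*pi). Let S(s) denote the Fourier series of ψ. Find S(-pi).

ψ is continuous at s = -pi with value 4, so the series converges to 4 there.

4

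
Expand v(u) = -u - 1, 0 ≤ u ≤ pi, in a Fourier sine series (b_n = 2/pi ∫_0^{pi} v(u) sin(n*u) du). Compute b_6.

1/3

b_6 = 2/pi ∫_0^{pi} (-u - 1) sin(6*u) du.
Integrating by parts (boundary term plus one more integral), an antiderivative of (-u - 1) sin(6*u) is u*cos(6*u)/6 - sin(6*u)/36 + cos(6*u)/6; evaluating from 0 to pi: ∫_{0}^{pi} (-u - 1) sin(6*u) du = (1/6 + pi/6) - (1/6) = pi/6.
Hence b_6 = (2/pi)·(pi/6) = 1/3.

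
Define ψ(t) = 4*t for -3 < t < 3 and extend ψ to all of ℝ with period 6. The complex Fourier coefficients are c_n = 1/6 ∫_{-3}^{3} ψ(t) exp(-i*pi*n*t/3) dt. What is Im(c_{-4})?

Since ψ is real-valued, Im(c_{-4}) = -1/6 ∫_{-3}^{3} ψ(t) sin(-4*pi*t/3) dt = b_{4}/2.
ψ is odd and sin(-4*pi*t/3) is odd, so the integrand is even: ∫_{-3}^{3} ψ(t) sin(-4*pi*t/3) dt = 2∫_0^{3} ψ(t) sin(-4*pi*t/3) dt.
Integrating by parts (boundary term plus one more integral), an antiderivative of (4*t) sin(-4*pi*t/3) is 3*t*cos(4*pi*t/3)/pi - 9*sin(4*pi*t/3)/(4*pi**2); evaluating from 0 to 3: ∫_{0}^{3} (4*t) sin(-4*pi*t/3) dt = (9/pi) - (0) = 9/pi.
So ∫_{-3}^{3} ψ(t) sin(-4*pi*t/3) dt = 18/pi.
Hence Im(c_{-4}) = (-1/6)·(18/pi) = -3/pi.

-3/pi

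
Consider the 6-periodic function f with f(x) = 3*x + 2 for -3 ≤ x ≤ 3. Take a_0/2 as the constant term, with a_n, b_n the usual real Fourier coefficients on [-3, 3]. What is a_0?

a_0 = 1/3 ∫_{-3}^{3} f(x) dx = 1/3 · (12) = 4.

4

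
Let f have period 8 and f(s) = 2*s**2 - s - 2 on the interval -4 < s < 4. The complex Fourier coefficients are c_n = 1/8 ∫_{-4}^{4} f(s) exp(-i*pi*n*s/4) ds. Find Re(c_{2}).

16/pi**2

Since f is real-valued, Re(c_{2}) = 1/8 ∫_{-4}^{4} f(s) cos(pi*s/2) ds = a_{2}/2.
Integrating by parts twice (tabular method), an antiderivative of (2*s**2 - s - 2) cos(pi*s/2) is 4*s**2*sin(pi*s/2)/pi - 2*s*sin(pi*s/2)/pi + 16*s*cos(pi*s/2)/pi**2 - 4*sin(pi*s/2)/pi - 32*sin(pi*s/2)/pi**3 - 4*cos(pi*s/2)/pi**2; evaluating from -4 to 4: ∫_{-4}^{4} (2*s**2 - s - 2) cos(pi*s/2) ds = (60/pi**2) - (-68/pi**2) = 128/pi**2.
Hence Re(c_{2}) = (1/8)·(128/pi**2) = 16/pi**2.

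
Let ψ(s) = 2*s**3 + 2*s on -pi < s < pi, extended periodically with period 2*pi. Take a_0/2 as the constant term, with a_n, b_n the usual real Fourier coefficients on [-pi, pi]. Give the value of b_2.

b_2 = 1/pi ∫_{-pi}^{pi} ψ(s) sin(2*s) ds.
ψ is odd and sin(2*s) is odd, so the integrand is even and b_2 = 2/pi ∫_0^{pi} ψ(s) sin(2*s) ds.
Integrating by parts three times (tabular method), an antiderivative of (2*s**3 + 2*s) sin(2*s) is -s**3*cos(2*s) + 3*s**2*sin(2*s)/2 + s*cos(2*s)/2 - sin(2*s)/4; evaluating from 0 to pi: ∫_{0}^{pi} (2*s**3 + 2*s) sin(2*s) ds = (-pi**3 + pi/2) - (0) = -pi**3 + pi/2.
Hence b_2 = (2/pi)·(-pi**3 + pi/2) = 1 - 2*pi**2.

1 - 2*pi**2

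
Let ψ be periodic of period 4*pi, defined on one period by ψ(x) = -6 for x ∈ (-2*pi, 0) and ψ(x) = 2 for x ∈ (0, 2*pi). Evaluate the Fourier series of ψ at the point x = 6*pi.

x = 6*pi differs from x = 2*pi by 1 full period(s), and the series is 4*pi-periodic.
At x = 2*pi the one-sided limits are ψ(2*pi^-) = 2 and ψ(2*pi^+) = -6.
By Dirichlet's theorem the series converges to their average, [(2) + (-6)]/2 = -2.

-2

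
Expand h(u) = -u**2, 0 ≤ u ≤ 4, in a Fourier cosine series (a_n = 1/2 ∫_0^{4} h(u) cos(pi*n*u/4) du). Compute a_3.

64/(9*pi**2)

a_3 = 1/2 ∫_0^{4} (-u**2) cos(3*pi*u/4) du.
Integrating by parts twice (tabular method), an antiderivative of (-u**2) cos(3*pi*u/4) is -4*u**2*sin(3*pi*u/4)/(3*pi) - 32*u*cos(3*pi*u/4)/(9*pi**2) + 128*sin(3*pi*u/4)/(27*pi**3); evaluating from 0 to 4: ∫_{0}^{4} (-u**2) cos(3*pi*u/4) du = (128/(9*pi**2)) - (0) = 128/(9*pi**2).
Hence a_3 = (1/2)·(128/(9*pi**2)) = 64/(9*pi**2).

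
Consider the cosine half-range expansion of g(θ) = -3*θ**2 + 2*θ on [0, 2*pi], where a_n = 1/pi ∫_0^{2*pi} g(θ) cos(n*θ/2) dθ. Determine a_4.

-3

a_4 = 1/pi ∫_0^{2*pi} (-3*θ**2 + 2*θ) cos(2*θ) dθ.
Integrating by parts twice (tabular method), an antiderivative of (-3*θ**2 + 2*θ) cos(2*θ) is -3*θ**2*sin(2*θ)/2 + θ*sin(2*θ) - 3*θ*cos(2*θ)/2 + 3*sin(2*θ)/4 + cos(2*θ)/2; evaluating from 0 to 2*pi: ∫_{0}^{2*pi} (-3*θ**2 + 2*θ) cos(2*θ) dθ = (1/2 - 3*pi) - (1/2) = -3*pi.
Hence a_4 = (1/pi)·(-3*pi) = -3.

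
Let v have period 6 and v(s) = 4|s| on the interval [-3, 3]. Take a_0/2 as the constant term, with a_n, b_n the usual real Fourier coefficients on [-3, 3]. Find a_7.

-48/(49*pi**2)

a_7 = 1/3 ∫_{-3}^{3} v(s) cos(7*pi*s/3) ds.
v is even and cos(7*pi*s/3) is even, so the integrand is even and a_7 = 2/3 ∫_0^{3} v(s) cos(7*pi*s/3) ds.
Integrating by parts (boundary term plus one more integral), an antiderivative of (4*s) cos(7*pi*s/3) is 12*s*sin(7*pi*s/3)/(7*pi) + 36*cos(7*pi*s/3)/(49*pi**2); evaluating from 0 to 3: ∫_{0}^{3} (4*s) cos(7*pi*s/3) ds = (-36/(49*pi**2)) - (36/(49*pi**2)) = -72/(49*pi**2).
Hence a_7 = (2/3)·(-72/(49*pi**2)) = -48/(49*pi**2).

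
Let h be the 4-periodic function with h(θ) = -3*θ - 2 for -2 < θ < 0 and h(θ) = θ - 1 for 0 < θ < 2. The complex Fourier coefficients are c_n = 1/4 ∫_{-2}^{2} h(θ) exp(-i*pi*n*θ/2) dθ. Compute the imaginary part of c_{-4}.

1/(2*pi)

Since h is real-valued, Im(c_{-4}) = -1/4 ∫_{-2}^{2} h(θ) sin(-2*pi*θ) dθ = b_{4}/2.
Split the integral at the breakpoints.
Integrating by parts (boundary term plus one more integral), an antiderivative of (-3*θ - 2) sin(-2*pi*θ) is -3*θ*cos(2*pi*θ)/(2*pi) + 3*sin(2*pi*θ)/(4*pi**2) - cos(2*pi*θ)/pi; evaluating from -2 to 0: ∫_{-2}^{0} (-3*θ - 2) sin(-2*pi*θ) dθ = (-1/pi) - (2/pi) = -3/pi.
Integrating by parts (boundary term plus one more integral), an antiderivative of (θ - 1) sin(-2*pi*θ) is θ*cos(2*pi*θ)/(2*pi) - sin(2*pi*θ)/(4*pi**2) - cos(2*pi*θ)/(2*pi); evaluating from 0 to 2: ∫_{0}^{2} (θ - 1) sin(-2*pi*θ) dθ = (1/(2*pi)) - (-1/(2*pi)) = 1/pi.
So ∫_{-2}^{2} h(θ) sin(-2*pi*θ) dθ = -2/pi.
Hence Im(c_{-4}) = (-1/4)·(-2/pi) = 1/(2*pi).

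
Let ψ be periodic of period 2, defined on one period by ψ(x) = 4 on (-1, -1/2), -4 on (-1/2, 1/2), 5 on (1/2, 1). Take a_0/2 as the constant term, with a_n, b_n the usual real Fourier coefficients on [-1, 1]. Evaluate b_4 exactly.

b_4 = ∫_{-1}^{1} ψ(x) sin(4*pi*x) dx.
Split the integral at the breakpoints.
Directly, an antiderivative of (4) sin(4*pi*x) is -cos(4*pi*x)/pi; evaluating from -1 to -1/2: ∫_{-1}^{-1/2} (4) sin(4*pi*x) dx = (-1/pi) - (-1/pi) = 0.
Directly, an antiderivative of (-4) sin(4*pi*x) is cos(4*pi*x)/pi; evaluating from -1/2 to 1/2: ∫_{-1/2}^{1/2} (-4) sin(4*pi*x) dx = (1/pi) - (1/pi) = 0.
Directly, an antiderivative of (5) sin(4*pi*x) is -5*cos(4*pi*x)/(4*pi); evaluating from 1/2 to 1: ∫_{1/2}^{1} (5) sin(4*pi*x) dx = (-5/(4*pi)) - (-5/(4*pi)) = 0.
Summing the pieces gives b_4 = 0.

0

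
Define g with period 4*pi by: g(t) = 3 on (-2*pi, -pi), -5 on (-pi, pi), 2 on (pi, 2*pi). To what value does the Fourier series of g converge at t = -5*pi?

t = -5*pi differs from t = -pi by -1 full period(s), and the series is 4*pi-periodic.
At t = -pi the one-sided limits are g(-pi^-) = 3 and g(-pi^+) = -5.
By Dirichlet's theorem the series converges to their average, [(3) + (-5)]/2 = -1.

-1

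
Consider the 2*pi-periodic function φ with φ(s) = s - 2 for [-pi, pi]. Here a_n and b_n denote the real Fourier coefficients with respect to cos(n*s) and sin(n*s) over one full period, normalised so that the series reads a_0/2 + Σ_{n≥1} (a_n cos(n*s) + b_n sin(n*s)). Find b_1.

b_1 = 1/pi ∫_{-pi}^{pi} φ(s) sin(s) ds.
Integrating by parts (boundary term plus one more integral), an antiderivative of (s - 2) sin(s) is -s*cos(s) + sin(s) + 2*cos(s); evaluating from -pi to pi: ∫_{-pi}^{pi} (s - 2) sin(s) ds = (-2 + pi) - (-pi - 2) = 2*pi.
Hence b_1 = (1/pi)·(2*pi) = 2.

2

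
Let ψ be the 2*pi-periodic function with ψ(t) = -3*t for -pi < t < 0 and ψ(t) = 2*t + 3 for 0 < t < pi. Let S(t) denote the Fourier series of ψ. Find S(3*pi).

t = 3*pi differs from t = -pi by 2 full period(s), and the series is 2*pi-periodic.
At t = -pi the one-sided limits are ψ(-pi^-) = 3 + 2*pi and ψ(-pi^+) = 3*pi.
By Dirichlet's theorem the series converges to their average, [(3 + 2*pi) + (3*pi)]/2 = 3/2 + 5*pi/2.

3/2 + 5*pi/2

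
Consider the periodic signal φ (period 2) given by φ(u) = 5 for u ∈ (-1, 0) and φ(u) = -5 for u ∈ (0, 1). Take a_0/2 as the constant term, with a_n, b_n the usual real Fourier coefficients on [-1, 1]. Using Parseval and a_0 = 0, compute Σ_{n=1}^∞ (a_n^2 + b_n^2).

Parseval: a_0^2/2 + Σ_{n≥1} (a_n^2+b_n^2) = ∫_{-1}^{1} φ(u)^2 du = 50.
Subtract a_0^2/2 = 0: Σ (a_n^2+b_n^2) = 50.

50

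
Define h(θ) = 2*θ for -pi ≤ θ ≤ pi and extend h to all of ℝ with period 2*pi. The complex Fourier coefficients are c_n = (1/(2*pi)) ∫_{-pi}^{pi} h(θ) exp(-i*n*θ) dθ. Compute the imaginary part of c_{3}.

-2/3

Since h is real-valued, Im(c_{3}) = -(1/(2*pi)) ∫_{-pi}^{pi} h(θ) sin(3*θ) dθ = -b_{3}/2.
h is odd and sin(3*θ) is odd, so the integrand is even: ∫_{-pi}^{pi} h(θ) sin(3*θ) dθ = 2∫_0^{pi} h(θ) sin(3*θ) dθ.
Integrating by parts (boundary term plus one more integral), an antiderivative of (2*θ) sin(3*θ) is -2*θ*cos(3*θ)/3 + 2*sin(3*θ)/9; evaluating from 0 to pi: ∫_{0}^{pi} (2*θ) sin(3*θ) dθ = (2*pi/3) - (0) = 2*pi/3.
So ∫_{-pi}^{pi} h(θ) sin(3*θ) dθ = 4*pi/3.
Hence Im(c_{3}) = (-1/(2*pi))·(4*pi/3) = -2/3.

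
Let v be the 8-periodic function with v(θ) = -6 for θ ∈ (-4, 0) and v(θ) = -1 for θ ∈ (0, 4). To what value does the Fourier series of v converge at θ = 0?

At θ = 0 the one-sided limits are v(0^-) = -6 and v(0^+) = -1.
By Dirichlet's theorem the series converges to their average, [(-6) + (-1)]/2 = -7/2.

-7/2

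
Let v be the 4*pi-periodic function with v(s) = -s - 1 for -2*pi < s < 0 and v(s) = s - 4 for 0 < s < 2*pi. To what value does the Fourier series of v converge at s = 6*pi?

-5/2 + 2*pi

s = 6*pi differs from s = -2*pi by 2 full period(s), and the series is 4*pi-periodic.
At s = -2*pi the one-sided limits are v(-2*pi^-) = -4 + 2*pi and v(-2*pi^+) = -1 + 2*pi.
By Dirichlet's theorem the series converges to their average, [(-4 + 2*pi) + (-1 + 2*pi)]/2 = -5/2 + 2*pi.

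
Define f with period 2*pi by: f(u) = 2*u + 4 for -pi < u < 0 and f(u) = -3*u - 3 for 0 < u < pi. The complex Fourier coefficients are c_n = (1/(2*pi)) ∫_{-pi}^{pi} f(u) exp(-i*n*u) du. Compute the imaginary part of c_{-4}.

1/8

Since f is real-valued, Im(c_{-4}) = -(1/(2*pi)) ∫_{-pi}^{pi} f(u) sin(-4*u) du = b_{4}/2.
Split the integral at the breakpoints.
Integrating by parts (boundary term plus one more integral), an antiderivative of (2*u + 4) sin(-4*u) is u*cos(4*u)/2 - sin(4*u)/8 + cos(4*u); evaluating from -pi to 0: ∫_{-pi}^{0} (2*u + 4) sin(-4*u) du = (1) - (1 - pi/2) = pi/2.
Integrating by parts (boundary term plus one more integral), an antiderivative of (-3*u - 3) sin(-4*u) is -3*u*cos(4*u)/4 + 3*sin(4*u)/16 - 3*cos(4*u)/4; evaluating from 0 to pi: ∫_{0}^{pi} (-3*u - 3) sin(-4*u) du = (-3*pi/4 - 3/4) - (-3/4) = -3*pi/4.
So ∫_{-pi}^{pi} f(u) sin(-4*u) du = -pi/4.
Hence Im(c_{-4}) = (-1/(2*pi))·(-pi/4) = 1/8.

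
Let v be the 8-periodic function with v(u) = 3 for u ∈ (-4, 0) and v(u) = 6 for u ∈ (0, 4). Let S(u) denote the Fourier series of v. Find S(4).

9/2

At u = 4 the one-sided limits are v(4^-) = 6 and v(4^+) = 3.
By Dirichlet's theorem the series converges to their average, [(6) + (3)]/2 = 9/2.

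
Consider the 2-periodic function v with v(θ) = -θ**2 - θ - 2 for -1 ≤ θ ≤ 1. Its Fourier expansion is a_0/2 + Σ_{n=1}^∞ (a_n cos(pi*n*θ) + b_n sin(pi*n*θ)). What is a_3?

4/(9*pi**2)

a_3 = ∫_{-1}^{1} v(θ) cos(3*pi*θ) dθ.
Integrating by parts twice (tabular method), an antiderivative of (-θ**2 - θ - 2) cos(3*pi*θ) is -θ**2*sin(3*pi*θ)/(3*pi) - θ*sin(3*pi*θ)/(3*pi) - 2*θ*cos(3*pi*θ)/(9*pi**2) - 2*sin(3*pi*θ)/(3*pi) + 2*sin(3*pi*θ)/(27*pi**3) - cos(3*pi*θ)/(9*pi**2); evaluating from -1 to 1: ∫_{-1}^{1} (-θ**2 - θ - 2) cos(3*pi*θ) dθ = (1/(3*pi**2)) - (-1/(9*pi**2)) = 4/(9*pi**2).
Hence a_3 = 4/(9*pi**2).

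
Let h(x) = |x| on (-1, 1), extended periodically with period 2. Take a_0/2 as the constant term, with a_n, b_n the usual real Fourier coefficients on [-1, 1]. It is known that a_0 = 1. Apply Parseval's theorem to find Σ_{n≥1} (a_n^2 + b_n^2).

Parseval: a_0^2/2 + Σ_{n≥1} (a_n^2+b_n^2) = ∫_{-1}^{1} h(x)^2 dx = 2/3.
Subtract a_0^2/2 = 1/2: Σ (a_n^2+b_n^2) = 1/6.

1/6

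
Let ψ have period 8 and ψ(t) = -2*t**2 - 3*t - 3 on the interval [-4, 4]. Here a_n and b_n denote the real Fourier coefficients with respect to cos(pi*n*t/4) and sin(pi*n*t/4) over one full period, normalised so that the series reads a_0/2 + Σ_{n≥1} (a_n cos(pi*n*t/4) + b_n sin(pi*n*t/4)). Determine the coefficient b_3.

b_3 = 1/4 ∫_{-4}^{4} ψ(t) sin(3*pi*t/4) dt.
Integrating by parts twice (tabular method), an antiderivative of (-2*t**2 - 3*t - 3) sin(3*pi*t/4) is 8*t**2*cos(3*pi*t/4)/(3*pi) - 64*t*sin(3*pi*t/4)/(9*pi**2) + 4*t*cos(3*pi*t/4)/pi - 16*sin(3*pi*t/4)/(3*pi**2) - 256*cos(3*pi*t/4)/(27*pi**3) + 4*cos(3*pi*t/4)/pi; evaluating from -4 to 4: ∫_{-4}^{4} (-2*t**2 - 3*t - 3) sin(3*pi*t/4) dt = (4*(64 - 423*pi**2)/(27*pi**3)) - (4*(64 - 207*pi**2)/(27*pi**3)) = -32/pi.
Hence b_3 = (1/4)·(-32/pi) = -8/pi.

-8/pi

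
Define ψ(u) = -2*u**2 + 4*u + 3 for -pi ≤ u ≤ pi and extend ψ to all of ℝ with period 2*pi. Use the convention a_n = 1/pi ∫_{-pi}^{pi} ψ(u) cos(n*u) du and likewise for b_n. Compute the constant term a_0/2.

3 - 2*pi**2/3

a_0 = 1/pi ∫_{-pi}^{pi} ψ(u) du = 1/pi · (-4*pi**3/3 + 6*pi) = 6 - 4*pi**2/3.
So the constant term a_0/2 = 3 - 2*pi**2/3.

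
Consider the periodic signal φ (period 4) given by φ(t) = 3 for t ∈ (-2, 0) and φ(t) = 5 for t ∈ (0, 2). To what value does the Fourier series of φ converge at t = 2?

At t = 2 the one-sided limits are φ(2^-) = 5 and φ(2^+) = 3.
By Dirichlet's theorem the series converges to their average, [(5) + (3)]/2 = 4.

4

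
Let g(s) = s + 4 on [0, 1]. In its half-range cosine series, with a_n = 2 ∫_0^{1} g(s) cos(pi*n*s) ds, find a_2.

0

a_2 = 2 ∫_0^{1} (s + 4) cos(2*pi*s) ds.
Integrating by parts (boundary term plus one more integral), an antiderivative of (s + 4) cos(2*pi*s) is s*sin(2*pi*s)/(2*pi) + 2*sin(2*pi*s)/pi + cos(2*pi*s)/(4*pi**2); evaluating from 0 to 1: ∫_{0}^{1} (s + 4) cos(2*pi*s) ds = (1/(4*pi**2)) - (1/(4*pi**2)) = 0.
Hence a_2 = 2·(0) = 0.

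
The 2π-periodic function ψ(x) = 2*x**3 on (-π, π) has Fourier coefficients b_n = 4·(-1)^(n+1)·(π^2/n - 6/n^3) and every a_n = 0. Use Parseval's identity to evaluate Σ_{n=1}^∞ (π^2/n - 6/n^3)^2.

pi**6/14

Parseval: Σ b_n^2 = (1/π) ∫_{-π}^{π} ψ(x)^2 dx = 8*pi**6/7.
b_n^2 = 16·(π^2/n - 6/n^3)^2, so the sum equals (8*pi**6/7)/16 = pi**6/14.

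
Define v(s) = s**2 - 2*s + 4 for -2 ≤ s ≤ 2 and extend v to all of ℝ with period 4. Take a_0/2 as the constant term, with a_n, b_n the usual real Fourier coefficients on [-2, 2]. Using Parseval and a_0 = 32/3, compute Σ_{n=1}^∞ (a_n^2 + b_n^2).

Parseval: a_0^2/2 + Σ_{n≥1} (a_n^2+b_n^2) = 1/2 ∫_{-2}^{2} v(s)^2 ds = 352/5.
Subtract a_0^2/2 = 512/9: Σ (a_n^2+b_n^2) = 608/45.

608/45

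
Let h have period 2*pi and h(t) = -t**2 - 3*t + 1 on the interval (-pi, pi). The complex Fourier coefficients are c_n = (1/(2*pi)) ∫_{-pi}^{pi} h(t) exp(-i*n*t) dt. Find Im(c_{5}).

3/5

Since h is real-valued, Im(c_{5}) = -(1/(2*pi)) ∫_{-pi}^{pi} h(t) sin(5*t) dt = -b_{5}/2.
Integrating by parts twice (tabular method), an antiderivative of (-t**2 - 3*t + 1) sin(5*t) is t**2*cos(5*t)/5 - 2*t*sin(5*t)/25 + 3*t*cos(5*t)/5 - 3*sin(5*t)/25 - 27*cos(5*t)/125; evaluating from -pi to pi: ∫_{-pi}^{pi} (-t**2 - 3*t + 1) sin(5*t) dt = (-pi**2/5 - 3*pi/5 + 27/125) - (-pi**2/5 + 27/125 + 3*pi/5) = -6*pi/5.
Hence Im(c_{5}) = (-1/(2*pi))·(-6*pi/5) = 3/5.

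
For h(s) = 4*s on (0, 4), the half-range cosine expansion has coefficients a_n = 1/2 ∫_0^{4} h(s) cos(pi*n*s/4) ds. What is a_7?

-64/(49*pi**2)

a_7 = 1/2 ∫_0^{4} (4*s) cos(7*pi*s/4) ds.
Integrating by parts (boundary term plus one more integral), an antiderivative of (4*s) cos(7*pi*s/4) is 16*s*sin(7*pi*s/4)/(7*pi) + 64*cos(7*pi*s/4)/(49*pi**2); evaluating from 0 to 4: ∫_{0}^{4} (4*s) cos(7*pi*s/4) ds = (-64/(49*pi**2)) - (64/(49*pi**2)) = -128/(49*pi**2).
Hence a_7 = (1/2)·(-128/(49*pi**2)) = -64/(49*pi**2).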